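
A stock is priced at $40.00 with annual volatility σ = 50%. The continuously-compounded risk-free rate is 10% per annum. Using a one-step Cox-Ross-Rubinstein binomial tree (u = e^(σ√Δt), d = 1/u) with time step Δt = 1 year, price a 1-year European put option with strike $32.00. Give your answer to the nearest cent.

CRR parameters: u = e^(σ√Δt) = e^(0.5·√1) = 1.6487, d = 1/u = 0.6065
Per-period rate: rΔt = 0.1·1 = 0.1, so R = e^0.1 = 1.1052
Risk-neutral probability p = (e^0.1 − 0.6065)/(1.6487 − 0.6065) = 0.4986/1.0422 = 0.4785
Terminal stock prices: S_u = 65.95, S_d = 24.26
Terminal payoffs (K − S): max(-33.95, 0) = 0, max(7.739, 0) = 7.739
Node 0 (S = 40): V_0 = e^(−0.1)·[0.4785·0.0000 + 0.5215·7.7388] = 3.6520

$3.65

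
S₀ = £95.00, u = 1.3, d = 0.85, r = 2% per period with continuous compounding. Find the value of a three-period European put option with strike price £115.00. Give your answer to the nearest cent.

£23.47

Risk-neutral probability p = (e^0.02 − 0.85)/(1.3 − 0.85) = 0.1702/0.4500 = 0.3782
Terminal stock prices: S_uuu = 208.7, S_uud = 136.5, S_udd = 89.23, S_ddd = 58.34
Terminal payoffs (K − S): max(-93.72, 0) = 0, max(-21.47, 0) = 0, max(25.77, 0) = 25.77, max(56.66, 0) = 56.66
Node uu (S = 160.6): V_uu = e^(−0.02)·[0.3782·0.0000 + 0.6218·0.0000] = 0.0000
Node ud (S = 105): V_ud = e^(−0.02)·[0.3782·0.0000 + 0.6218·25.7713] = 15.7066
Node dd (S = 68.64): V_dd = e^(−0.02)·[0.3782·25.7713 + 0.6218·56.6581] = 44.0853
Node u (S = 123.5): V_u = e^(−0.02)·[0.3782·0.0000 + 0.6218·15.7066] = 9.5726
Node d (S = 80.75): V_d = e^(−0.02)·[0.3782·15.7066 + 0.6218·44.0853] = 32.6914
Node 0 (S = 95): V_0 = e^(−0.02)·[0.3782·9.5726 + 0.6218·32.6914] = 23.4731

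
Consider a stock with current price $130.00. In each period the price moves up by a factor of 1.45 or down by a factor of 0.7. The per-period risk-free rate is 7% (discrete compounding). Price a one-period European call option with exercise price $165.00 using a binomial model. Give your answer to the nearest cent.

$10.83

Risk-neutral probability p = (1 + 0.07 − 0.7)/(1.45 − 0.7) = 0.3700/0.7500 = 0.4933
Terminal stock prices: S_u = 188.5, S_d = 91
Terminal payoffs (S − K): max(23.5, 0) = 23.5, max(-74, 0) = 0
Node 0 (S = 130): V_0 = 1/1.07·[0.4933·23.5000 + 0.5067·0.0000] = 10.8349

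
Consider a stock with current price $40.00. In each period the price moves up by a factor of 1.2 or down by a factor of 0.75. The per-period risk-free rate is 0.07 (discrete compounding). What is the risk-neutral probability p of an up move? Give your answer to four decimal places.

Risk-neutral probability p = (1 + 0.07 − 0.75)/(1.2 − 0.75) = 0.3200/0.4500 = 0.7111

p = 0.7111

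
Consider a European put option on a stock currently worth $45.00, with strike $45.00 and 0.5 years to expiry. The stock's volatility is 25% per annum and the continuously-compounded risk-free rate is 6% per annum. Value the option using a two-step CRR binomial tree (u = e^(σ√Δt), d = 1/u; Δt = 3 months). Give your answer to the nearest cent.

CRR parameters: u = e^(σ√Δt) = e^(0.25·√0.25) = 1.1331, d = 1/u = 0.8825
Per-period rate: rΔt = 0.06·0.25 = 0.015, so R = e^0.015 = 1.0151
Risk-neutral probability p = (e^0.015 − 0.8825)/(1.1331 − 0.8825) = 0.1326/0.2507 = 0.5291
Terminal stock prices: S_uu = 57.78, S_ud = 45, S_dd = 35.05
Terminal payoffs (K − S): max(-12.78, 0) = 0, max(0, 0) = 0, max(9.954, 0) = 9.954
Node u (S = 50.99): V_u = e^(−0.015)·[0.5291·0.0000 + 0.4709·0.0000] = 0.0000
Node d (S = 39.71): V_d = e^(−0.015)·[0.5291·0.0000 + 0.4709·9.9540] = 4.6177
Node 0 (S = 45): V_0 = e^(−0.015)·[0.5291·0.0000 + 0.4709·4.6177] = 2.1422

$2.14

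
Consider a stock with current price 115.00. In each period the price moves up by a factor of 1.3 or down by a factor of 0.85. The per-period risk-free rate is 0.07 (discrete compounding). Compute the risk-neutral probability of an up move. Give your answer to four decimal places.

Risk-neutral probability p = (1 + 0.07 − 0.85)/(1.3 − 0.85) = 0.2200/0.4500 = 0.4889

p = 0.4889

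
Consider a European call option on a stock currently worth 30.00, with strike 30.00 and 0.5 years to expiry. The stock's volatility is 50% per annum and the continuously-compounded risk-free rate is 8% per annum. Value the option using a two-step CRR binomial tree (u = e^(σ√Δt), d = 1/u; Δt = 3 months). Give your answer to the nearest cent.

CRR parameters: u = e^(σ√Δt) = e^(0.5·√0.25) = 1.2840, d = 1/u = 0.7788
Per-period rate: rΔt = 0.08·0.25 = 0.02, so R = e^0.02 = 1.0202
Risk-neutral probability p = (e^0.02 − 0.7788)/(1.2840 − 0.7788) = 0.2414/0.5052 = 0.4778
Terminal stock prices: S_uu = 49.46, S_ud = 30, S_dd = 18.2
Terminal payoffs (S − K): max(19.46, 0) = 19.46, max(0, 0) = 0, max(-11.8, 0) = 0
Node u (S = 38.52): V_u = e^(−0.02)·[0.4778·19.4616 + 0.5222·0.0000] = 9.1148
Node d (S = 23.36): V_d = e^(−0.02)·[0.4778·0.0000 + 0.5222·0.0000] = 0.0000
Node 0 (S = 30): V_0 = e^(−0.02)·[0.4778·9.1148 + 0.5222·0.0000] = 4.2689

4.27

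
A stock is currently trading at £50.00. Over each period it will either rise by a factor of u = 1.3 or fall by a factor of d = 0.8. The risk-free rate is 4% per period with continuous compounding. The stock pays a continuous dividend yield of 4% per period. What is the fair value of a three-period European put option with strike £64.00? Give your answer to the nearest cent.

Per-period risk-free factor R = e^0.04 = 1.0408; dividend-adjusted growth = e^(0.04−0.04) = 1.0000.
Risk-neutral probability p = (1.0000 − 0.8)/(1.3 − 0.8) = 0.2000/0.5000 = 0.4000
Terminal stock prices: S_uuu = 109.9, S_uud = 67.6, S_udd = 41.6, S_ddd = 25.6
Terminal payoffs (K − S): max(-45.85, 0) = 0, max(-3.6, 0) = 0, max(22.4, 0) = 22.4, max(38.4, 0) = 38.4
Node uu (S = 84.5): V_uu = e^(−0.04)·[0.4000·0.0000 + 0.6000·0.0000] = 0.0000
Node ud (S = 52): V_ud = e^(−0.04)·[0.4000·0.0000 + 0.6000·22.4000] = 12.9130
Node dd (S = 32): V_dd = e^(−0.04)·[0.4000·22.4000 + 0.6000·38.4000] = 30.7453
Node u (S = 65): V_u = e^(−0.04)·[0.4000·0.0000 + 0.6000·12.9130] = 7.4440
Node d (S = 40): V_d = e^(−0.04)·[0.4000·12.9130 + 0.6000·30.7453] = 22.6865
Node 0 (S = 50): V_0 = e^(−0.04)·[0.4000·7.4440 + 0.6000·22.6865] = 15.9390

£15.94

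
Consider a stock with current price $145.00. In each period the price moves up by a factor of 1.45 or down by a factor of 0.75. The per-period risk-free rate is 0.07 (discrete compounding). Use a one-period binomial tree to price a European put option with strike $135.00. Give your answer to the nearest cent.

$13.32

Risk-neutral probability p = (1 + 0.07 − 0.75)/(1.45 − 0.75) = 0.3200/0.7000 = 0.4571
Terminal stock prices: S_u = 210.2, S_d = 108.8
Terminal payoffs (K − S): max(-75.25, 0) = 0, max(26.25, 0) = 26.25
Node 0 (S = 145): V_0 = 1/1.07·[0.4571·0.0000 + 0.5429·26.2500] = 13.3178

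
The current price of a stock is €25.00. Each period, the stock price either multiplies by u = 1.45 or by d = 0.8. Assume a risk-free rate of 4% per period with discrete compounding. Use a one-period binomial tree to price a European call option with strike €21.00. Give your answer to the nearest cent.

Risk-neutral probability p = (1 + 0.04 − 0.8)/(1.45 − 0.8) = 0.2400/0.6500 = 0.3692
Terminal stock prices: S_u = 36.25, S_d = 20
Terminal payoffs (S − K): max(15.25, 0) = 15.25, max(-1, 0) = 0
Node 0 (S = 25): V_0 = 1/1.04·[0.3692·15.2500 + 0.6308·0.0000] = 5.4142

€5.41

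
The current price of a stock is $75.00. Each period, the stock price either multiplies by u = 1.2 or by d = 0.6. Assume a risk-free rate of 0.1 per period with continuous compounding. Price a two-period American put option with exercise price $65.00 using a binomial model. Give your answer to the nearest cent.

$4.06

Risk-neutral probability p = (e^0.1 − 0.6)/(1.2 − 0.6) = 0.5052/0.6000 = 0.8420
Terminal stock prices: S_uu = 108, S_ud = 54, S_dd = 27
Terminal payoffs (K − S): max(-43, 0) = 0, max(11, 0) = 11, max(38, 0) = 38
Node u (S = 90): continuation = e^(−0.1)·[0.8420·0.0000 + 0.1580·11.0000] = 1.5731; exercise value = 0.0000 ≤ continuation, so V_u = 1.5731
Node d (S = 45): continuation = e^(−0.1)·[0.8420·11.0000 + 0.1580·38.0000] = 13.8144; exercise value = 20.0000 > continuation, so V_d = 20.0000 (exercise)
Node 0 (S = 75): continuation = e^(−0.1)·[0.8420·1.5731 + 0.1580·20.0000] = 4.0586; exercise value = 0.0000 ≤ continuation, so V_0 = 4.0586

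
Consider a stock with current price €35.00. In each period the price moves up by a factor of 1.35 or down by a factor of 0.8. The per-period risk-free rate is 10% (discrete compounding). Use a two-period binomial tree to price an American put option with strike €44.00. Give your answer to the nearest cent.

€9.00

Risk-neutral probability p = (1 + 0.1 − 0.8)/(1.35 − 0.8) = 0.3000/0.5500 = 0.5455
Terminal stock prices: S_uu = 63.79, S_ud = 37.8, S_dd = 22.4
Terminal payoffs (K − S): max(-19.79, 0) = 0, max(6.2, 0) = 6.2, max(21.6, 0) = 21.6
Node u (S = 47.25): continuation = 1/1.1·[0.5455·0.0000 + 0.4545·6.2000] = 2.5620; exercise value = 0.0000 ≤ continuation, so V_u = 2.5620
Node d (S = 28): continuation = 1/1.1·[0.5455·6.2000 + 0.4545·21.6000] = 12.0000; exercise value = 16.0000 > continuation, so V_d = 16.0000 (exercise)
Node 0 (S = 35): continuation = 1/1.1·[0.5455·2.5620 + 0.4545·16.0000] = 7.8820; exercise value = 9.0000 > continuation, so V_0 = 9.0000 (exercise)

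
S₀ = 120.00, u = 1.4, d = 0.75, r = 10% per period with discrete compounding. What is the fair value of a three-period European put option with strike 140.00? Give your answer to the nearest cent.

18.36

Risk-neutral probability p = (1 + 0.1 − 0.75)/(1.4 − 0.75) = 0.3500/0.6500 = 0.5385
Terminal stock prices: S_uuu = 329.3, S_uud = 176.4, S_udd = 94.5, S_ddd = 50.62
Terminal payoffs (K − S): max(-189.3, 0) = 0, max(-36.4, 0) = 0, max(45.5, 0) = 45.5, max(89.38, 0) = 89.38
Node uu (S = 235.2): V_uu = 1/1.1·[0.5385·0.0000 + 0.4615·0.0000] = 0.0000
Node ud (S = 126): V_ud = 1/1.1·[0.5385·0.0000 + 0.4615·45.5000] = 19.0909
Node dd (S = 67.5): V_dd = 1/1.1·[0.5385·45.5000 + 0.4615·89.3750] = 59.7727
Node u (S = 168): V_u = 1/1.1·[0.5385·0.0000 + 0.4615·19.0909] = 8.0102
Node d (S = 90): V_d = 1/1.1·[0.5385·19.0909 + 0.4615·59.7727] = 34.4247
Node 0 (S = 120): V_0 = 1/1.1·[0.5385·8.0102 + 0.4615·34.4247] = 18.3650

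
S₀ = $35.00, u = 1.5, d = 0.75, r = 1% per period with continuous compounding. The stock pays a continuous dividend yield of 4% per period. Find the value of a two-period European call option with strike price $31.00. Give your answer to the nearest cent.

Per-period risk-free factor R = e^0.01 = 1.0101; dividend-adjusted growth = e^(0.01−0.04) = 0.9704.
Risk-neutral probability p = (0.9704 − 0.75)/(1.5 − 0.75) = 0.2204/0.7500 = 0.2939
Terminal stock prices: S_uu = 78.75, S_ud = 39.38, S_dd = 19.69
Terminal payoffs (S − K): max(47.75, 0) = 47.75, max(8.375, 0) = 8.375, max(-11.31, 0) = 0
Node u (S = 52.5): V_u = e^(−0.01)·[0.2939·47.7500 + 0.7061·8.3750] = 19.7499
Node d (S = 26.25): V_d = e^(−0.01)·[0.2939·8.3750 + 0.7061·0.0000] = 2.4371
Node 0 (S = 35): V_0 = e^(−0.01)·[0.2939·19.7499 + 0.7061·2.4371] = 7.4510

$7.45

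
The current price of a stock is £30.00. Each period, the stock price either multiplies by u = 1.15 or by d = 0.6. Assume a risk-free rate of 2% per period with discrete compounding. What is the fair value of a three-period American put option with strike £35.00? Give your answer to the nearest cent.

£7.87

Risk-neutral probability p = (1 + 0.02 − 0.6)/(1.15 − 0.6) = 0.4200/0.5500 = 0.7636
Terminal stock prices: S_uuu = 45.63, S_uud = 23.8, S_udd = 12.42, S_ddd = 6.48
Terminal payoffs (K − S): max(-10.63, 0) = 0, max(11.2, 0) = 11.2, max(22.58, 0) = 22.58, max(28.52, 0) = 28.52
Node uu (S = 39.67): continuation = 1/1.02·[0.7636·0.0000 + 0.2364·11.1950] = 2.5942; exercise value = 0.0000 ≤ continuation, so V_uu = 2.5942
Node ud (S = 20.7): continuation = 1/1.02·[0.7636·11.1950 + 0.2364·22.5800] = 13.6137; exercise value = 14.3000 > continuation, so V_ud = 14.3000 (exercise)
Node dd (S = 10.8): continuation = 1/1.02·[0.7636·22.5800 + 0.2364·28.5200] = 23.5137; exercise value = 24.2000 > continuation, so V_dd = 24.2000 (exercise)
Node u (S = 34.5): continuation = 1/1.02·[0.7636·2.5942 + 0.2364·14.3000] = 5.2559; exercise value = 0.5000 ≤ continuation, so V_u = 5.2559
Node d (S = 18): continuation = 1/1.02·[0.7636·14.3000 + 0.2364·24.2000] = 16.3137; exercise value = 17.0000 > continuation, so V_d = 17.0000 (exercise)
Node 0 (S = 30): continuation = 1/1.02·[0.7636·5.2559 + 0.2364·17.0000] = 7.8743; exercise value = 5.0000 ≤ continuation, so V_0 = 7.8743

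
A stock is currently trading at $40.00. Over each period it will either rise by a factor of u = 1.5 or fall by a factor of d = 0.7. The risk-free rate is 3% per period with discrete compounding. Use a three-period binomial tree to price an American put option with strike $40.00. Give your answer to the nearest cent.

Risk-neutral probability p = (1 + 0.03 − 0.7)/(1.5 − 0.7) = 0.3300/0.8000 = 0.4125
Terminal stock prices: S_uuu = 135, S_uud = 63, S_udd = 29.4, S_ddd = 13.72
Terminal payoffs (K − S): max(-95, 0) = 0, max(-23, 0) = 0, max(10.6, 0) = 10.6, max(26.28, 0) = 26.28
Node uu (S = 90): continuation = 1/1.03·[0.4125·0.0000 + 0.5875·0.0000] = 0.0000; exercise value = 0.0000 ≤ continuation, so V_uu = 0.0000
Node ud (S = 42): continuation = 1/1.03·[0.4125·0.0000 + 0.5875·10.6000] = 6.0461; exercise value = 0.0000 ≤ continuation, so V_ud = 6.0461
Node dd (S = 19.6): continuation = 1/1.03·[0.4125·10.6000 + 0.5875·26.2800] = 19.2350; exercise value = 20.4000 > continuation, so V_dd = 20.4000 (exercise)
Node u (S = 60): continuation = 1/1.03·[0.4125·0.0000 + 0.5875·6.0461] = 3.4486; exercise value = 0.0000 ≤ continuation, so V_u = 3.4486
Node d (S = 28): continuation = 1/1.03·[0.4125·6.0461 + 0.5875·20.4000] = 14.0573; exercise value = 12.0000 ≤ continuation, so V_d = 14.0573
Node 0 (S = 40): continuation = 1/1.03·[0.4125·3.4486 + 0.5875·14.0573] = 9.3993; exercise value = 0.0000 ≤ continuation, so V_0 = 9.3993

$9.40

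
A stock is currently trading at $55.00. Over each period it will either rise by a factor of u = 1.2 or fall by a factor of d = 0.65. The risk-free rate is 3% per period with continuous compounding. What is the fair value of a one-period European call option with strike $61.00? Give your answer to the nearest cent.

Risk-neutral probability p = (e^0.03 − 0.65)/(1.2 − 0.65) = 0.3805/0.5500 = 0.6917
Terminal stock prices: S_u = 66, S_d = 35.75
Terminal payoffs (S − K): max(5, 0) = 5, max(-25.25, 0) = 0
Node 0 (S = 55): V_0 = e^(−0.03)·[0.6917·5.0000 + 0.3083·0.0000] = 3.3565

$3.36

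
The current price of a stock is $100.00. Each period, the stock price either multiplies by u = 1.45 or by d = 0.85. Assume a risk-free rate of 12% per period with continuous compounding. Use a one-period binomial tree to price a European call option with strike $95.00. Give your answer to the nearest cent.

$20.51

Risk-neutral probability p = (e^0.12 − 0.85)/(1.45 − 0.85) = 0.2775/0.6000 = 0.4625
Terminal stock prices: S_u = 145, S_d = 85
Terminal payoffs (S − K): max(50, 0) = 50, max(-10, 0) = 0
Node 0 (S = 100): V_0 = e^(−0.12)·[0.4625·50.0000 + 0.5375·0.0000] = 20.5098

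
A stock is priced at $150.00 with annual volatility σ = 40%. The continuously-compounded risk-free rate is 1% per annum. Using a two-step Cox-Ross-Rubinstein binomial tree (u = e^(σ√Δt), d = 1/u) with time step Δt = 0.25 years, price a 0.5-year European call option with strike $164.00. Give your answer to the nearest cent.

$12.39

CRR parameters: u = e^(σ√Δt) = e^(0.4·√0.25) = 1.2214, d = 1/u = 0.8187
Per-period rate: rΔt = 0.01·0.25 = 0.0025, so R = e^0.0025 = 1.0025
Risk-neutral probability p = (e^0.0025 − 0.8187)/(1.2214 − 0.8187) = 0.1838/0.4027 = 0.4564
Terminal stock prices: S_uu = 223.8, S_ud = 150, S_dd = 100.5
Terminal payoffs (S − K): max(59.77, 0) = 59.77, max(-14, 0) = 0, max(-63.45, 0) = 0
Node u (S = 183.2): V_u = e^(−0.0025)·[0.4564·59.7737 + 0.5436·0.0000] = 27.2115
Node d (S = 122.8): V_d = e^(−0.0025)·[0.4564·0.0000 + 0.5436·0.0000] = 0.0000
Node 0 (S = 150): V_0 = e^(−0.0025)·[0.4564·27.2115 + 0.5436·0.0000] = 12.3879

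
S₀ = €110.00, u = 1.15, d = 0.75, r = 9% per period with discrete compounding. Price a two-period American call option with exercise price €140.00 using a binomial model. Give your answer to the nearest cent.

€3.33

Risk-neutral probability p = (1 + 0.09 − 0.75)/(1.15 − 0.75) = 0.3400/0.4000 = 0.8500
Terminal stock prices: S_uu = 145.5, S_ud = 94.87, S_dd = 61.88
Terminal payoffs (S − K): max(5.475, 0) = 5.475, max(-45.13, 0) = 0, max(-78.12, 0) = 0
Node u (S = 126.5): continuation = 1/1.09·[0.8500·5.4750 + 0.1500·0.0000] = 4.2695; exercise value = 0.0000 ≤ continuation, so V_u = 4.2695
Node d (S = 82.5): continuation = 1/1.09·[0.8500·0.0000 + 0.1500·0.0000] = 0.0000; exercise value = 0.0000 ≤ continuation, so V_d = 0.0000
Node 0 (S = 110): continuation = 1/1.09·[0.8500·4.2695 + 0.1500·0.0000] = 3.3294; exercise value = 0.0000 ≤ continuation, so V_0 = 3.3294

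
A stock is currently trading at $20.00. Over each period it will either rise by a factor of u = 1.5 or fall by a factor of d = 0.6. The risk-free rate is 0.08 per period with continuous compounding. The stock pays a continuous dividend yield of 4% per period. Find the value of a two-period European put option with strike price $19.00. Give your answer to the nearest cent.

Per-period risk-free factor R = e^0.08 = 1.0833; dividend-adjusted growth = e^(0.08−0.04) = 1.0408.
Risk-neutral probability p = (1.0408 − 0.6)/(1.5 − 0.6) = 0.4408/0.9000 = 0.4898
Terminal stock prices: S_uu = 45, S_ud = 18, S_dd = 7.2
Terminal payoffs (K − S): max(-26, 0) = 0, max(1, 0) = 1, max(11.8, 0) = 11.8
Node u (S = 30): V_u = e^(−0.08)·[0.4898·0.0000 + 0.5102·1.0000] = 0.4710
Node d (S = 12): V_d = e^(−0.08)·[0.4898·1.0000 + 0.5102·11.8000] = 6.0097
Node 0 (S = 20): V_0 = e^(−0.08)·[0.4898·0.4710 + 0.5102·6.0097] = 3.0434

$3.04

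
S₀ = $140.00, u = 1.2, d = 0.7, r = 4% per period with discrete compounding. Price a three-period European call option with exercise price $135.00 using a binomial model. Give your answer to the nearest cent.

$32.30

Risk-neutral probability p = (1 + 0.04 − 0.7)/(1.2 − 0.7) = 0.3400/0.5000 = 0.6800
Terminal stock prices: S_uuu = 241.9, S_uud = 141.1, S_udd = 82.32, S_ddd = 48.02
Terminal payoffs (S − K): max(106.9, 0) = 106.9, max(6.12, 0) = 6.12, max(-52.68, 0) = 0, max(-86.98, 0) = 0
Node uu (S = 201.6): V_uu = 1/1.04·[0.6800·106.9200 + 0.3200·6.1200] = 71.7923
Node ud (S = 117.6): V_ud = 1/1.04·[0.6800·6.1200 + 0.3200·0.0000] = 4.0015
Node dd (S = 68.6): V_dd = 1/1.04·[0.6800·0.0000 + 0.3200·0.0000] = 0.0000
Node u (S = 168): V_u = 1/1.04·[0.6800·71.7923 + 0.3200·4.0015] = 48.1724
Node d (S = 98): V_d = 1/1.04·[0.6800·4.0015 + 0.3200·0.0000] = 2.6164
Node 0 (S = 140): V_0 = 1/1.04·[0.6800·48.1724 + 0.3200·2.6164] = 32.3024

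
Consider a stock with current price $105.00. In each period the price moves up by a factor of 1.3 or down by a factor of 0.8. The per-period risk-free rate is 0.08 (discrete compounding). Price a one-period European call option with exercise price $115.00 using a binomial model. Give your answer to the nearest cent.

Risk-neutral probability p = (1 + 0.08 − 0.8)/(1.3 − 0.8) = 0.2800/0.5000 = 0.5600
Terminal stock prices: S_u = 136.5, S_d = 84
Terminal payoffs (S − K): max(21.5, 0) = 21.5, max(-31, 0) = 0
Node 0 (S = 105): V_0 = 1/1.08·[0.5600·21.5000 + 0.4400·0.0000] = 11.1481

$11.15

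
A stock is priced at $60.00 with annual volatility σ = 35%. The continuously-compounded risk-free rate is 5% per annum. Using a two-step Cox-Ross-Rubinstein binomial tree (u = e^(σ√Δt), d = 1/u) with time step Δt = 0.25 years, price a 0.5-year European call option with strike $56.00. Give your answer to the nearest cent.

CRR parameters: u = e^(σ√Δt) = e^(0.35·√0.25) = 1.1912, d = 1/u = 0.8395
Per-period rate: rΔt = 0.05·0.25 = 0.0125, so R = e^0.0125 = 1.0126
Risk-neutral probability p = (e^0.0125 − 0.8395)/(1.1912 − 0.8395) = 0.1731/0.3518 = 0.4921
Terminal stock prices: S_uu = 85.14, S_ud = 60, S_dd = 42.28
Terminal payoffs (S − K): max(29.14, 0) = 29.14, max(4, 0) = 4, max(-13.72, 0) = 0
Node u (S = 71.47): V_u = e^(−0.0125)·[0.4921·29.1441 + 0.5079·4.0000] = 16.1704
Node d (S = 50.37): V_d = e^(−0.0125)·[0.4921·4.0000 + 0.5079·0.0000] = 1.9440
Node 0 (S = 60): V_0 = e^(−0.0125)·[0.4921·16.1704 + 0.5079·1.9440] = 8.8340

$8.83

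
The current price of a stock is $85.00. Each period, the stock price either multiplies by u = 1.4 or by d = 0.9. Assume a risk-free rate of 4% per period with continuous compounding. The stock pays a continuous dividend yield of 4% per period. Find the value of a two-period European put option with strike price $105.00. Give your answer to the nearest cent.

Per-period risk-free factor R = e^0.04 = 1.0408; dividend-adjusted growth = e^(0.04−0.04) = 1.0000.
Risk-neutral probability p = (1.0000 − 0.9)/(1.4 − 0.9) = 0.1000/0.5000 = 0.2000
Terminal stock prices: S_uu = 166.6, S_ud = 107.1, S_dd = 68.85
Terminal payoffs (K − S): max(-61.6, 0) = 0, max(-2.1, 0) = 0, max(36.15, 0) = 36.15
Node u (S = 119): V_u = e^(−0.04)·[0.2000·0.0000 + 0.8000·0.0000] = 0.0000
Node d (S = 76.5): V_d = e^(−0.04)·[0.2000·0.0000 + 0.8000·36.1500] = 27.7860
Node 0 (S = 85): V_0 = e^(−0.04)·[0.2000·0.0000 + 0.8000·27.7860] = 21.3572

$21.36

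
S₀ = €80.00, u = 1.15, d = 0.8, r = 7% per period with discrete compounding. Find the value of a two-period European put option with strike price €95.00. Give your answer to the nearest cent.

Risk-neutral probability p = (1 + 0.07 − 0.8)/(1.15 − 0.8) = 0.2700/0.3500 = 0.7714
Terminal stock prices: S_uu = 105.8, S_ud = 73.6, S_dd = 51.2
Terminal payoffs (K − S): max(-10.8, 0) = 0, max(21.4, 0) = 21.4, max(43.8, 0) = 43.8
Node u (S = 92): V_u = 1/1.07·[0.7714·0.0000 + 0.2286·21.4000] = 4.5714
Node d (S = 64): V_d = 1/1.07·[0.7714·21.4000 + 0.2286·43.8000] = 24.7850
Node 0 (S = 80): V_0 = 1/1.07·[0.7714·4.5714 + 0.2286·24.7850] = 8.5904

€8.59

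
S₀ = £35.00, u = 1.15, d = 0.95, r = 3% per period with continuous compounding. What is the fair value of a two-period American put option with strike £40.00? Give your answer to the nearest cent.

Risk-neutral probability p = (e^0.03 − 0.95)/(1.15 − 0.95) = 0.0805/0.2000 = 0.4023
Terminal stock prices: S_uu = 46.29, S_ud = 38.24, S_dd = 31.59
Terminal payoffs (K − S): max(-6.287, 0) = 0, max(1.763, 0) = 1.763, max(8.413, 0) = 8.413
Node u (S = 40.25): continuation = e^(−0.03)·[0.4023·0.0000 + 0.5977·1.7625] = 1.0224; exercise value = 0.0000 ≤ continuation, so V_u = 1.0224
Node d (S = 33.25): continuation = e^(−0.03)·[0.4023·1.7625 + 0.5977·8.4125] = 5.5678; exercise value = 6.7500 > continuation, so V_d = 6.7500 (exercise)
Node 0 (S = 35): continuation = e^(−0.03)·[0.4023·1.0224 + 0.5977·6.7500] = 4.3145; exercise value = 5.0000 > continuation, so V_0 = 5.0000 (exercise)

£5.00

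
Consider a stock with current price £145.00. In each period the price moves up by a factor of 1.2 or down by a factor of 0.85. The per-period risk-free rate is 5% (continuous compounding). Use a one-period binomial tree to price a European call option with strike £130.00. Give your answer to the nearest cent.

Risk-neutral probability p = (e^0.05 − 0.85)/(1.2 − 0.85) = 0.2013/0.3500 = 0.5751
Terminal stock prices: S_u = 174, S_d = 123.2
Terminal payoffs (S − K): max(44, 0) = 44, max(-6.75, 0) = 0
Node 0 (S = 145): V_0 = e^(−0.05)·[0.5751·44.0000 + 0.4249·0.0000] = 24.0686

£24.07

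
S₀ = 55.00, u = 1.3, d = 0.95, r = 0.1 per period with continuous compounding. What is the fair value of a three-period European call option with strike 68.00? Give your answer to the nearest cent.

8.35

Risk-neutral probability p = (e^0.1 − 0.95)/(1.3 − 0.95) = 0.1552/0.3500 = 0.4433
Terminal stock prices: S_uuu = 120.8, S_uud = 88.3, S_udd = 64.53, S_ddd = 47.16
Terminal payoffs (S − K): max(52.84, 0) = 52.84, max(20.3, 0) = 20.3, max(-3.471, 0) = 0, max(-20.84, 0) = 0
Node uu (S = 92.95): V_uu = e^(−0.1)·[0.4433·52.8350 + 0.5567·20.3025] = 31.4211
Node ud (S = 67.92): V_ud = e^(−0.1)·[0.4433·20.3025 + 0.5567·0.0000] = 8.1445
Node dd (S = 49.64): V_dd = e^(−0.1)·[0.4433·0.0000 + 0.5567·0.0000] = 0.0000
Node u (S = 71.5): V_u = e^(−0.1)·[0.4433·31.4211 + 0.5567·8.1445] = 16.7069
Node d (S = 52.25): V_d = e^(−0.1)·[0.4433·8.1445 + 0.5567·0.0000] = 3.2672
Node 0 (S = 55): V_0 = e^(−0.1)·[0.4433·16.7069 + 0.5567·3.2672] = 8.3477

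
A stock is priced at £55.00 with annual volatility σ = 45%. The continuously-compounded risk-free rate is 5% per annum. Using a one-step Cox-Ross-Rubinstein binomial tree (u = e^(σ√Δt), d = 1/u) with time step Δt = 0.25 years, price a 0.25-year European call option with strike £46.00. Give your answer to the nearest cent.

CRR parameters: u = e^(σ√Δt) = e^(0.45·√0.25) = 1.2523, d = 1/u = 0.7985
Per-period rate: rΔt = 0.05·0.25 = 0.0125, so R = e^0.0125 = 1.0126
Risk-neutral probability p = (e^0.0125 − 0.7985)/(1.2523 − 0.7985) = 0.2141/0.4538 = 0.4717
Terminal stock prices: S_u = 68.88, S_d = 43.92
Terminal payoffs (S − K): max(22.88, 0) = 22.88, max(-2.082, 0) = 0
Node 0 (S = 55): V_0 = e^(−0.0125)·[0.4717·22.8777 + 0.5283·0.0000] = 10.6575

£10.66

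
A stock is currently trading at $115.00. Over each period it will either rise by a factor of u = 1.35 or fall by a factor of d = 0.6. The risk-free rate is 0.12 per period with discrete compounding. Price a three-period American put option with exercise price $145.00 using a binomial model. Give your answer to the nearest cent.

Risk-neutral probability p = (1 + 0.12 − 0.6)/(1.35 − 0.6) = 0.5200/0.7500 = 0.6933
Terminal stock prices: S_uuu = 282.9, S_uud = 125.8, S_udd = 55.89, S_ddd = 24.84
Terminal payoffs (K − S): max(-137.9, 0) = 0, max(19.25, 0) = 19.25, max(89.11, 0) = 89.11, max(120.2, 0) = 120.2
Node uu (S = 209.6): continuation = 1/1.12·[0.6933·0.0000 + 0.3067·19.2475] = 5.2701; exercise value = 0.0000 ≤ continuation, so V_uu = 5.2701
Node ud (S = 93.15): continuation = 1/1.12·[0.6933·19.2475 + 0.3067·89.1100] = 36.3143; exercise value = 51.8500 > continuation, so V_ud = 51.8500 (exercise)
Node dd (S = 41.4): continuation = 1/1.12·[0.6933·89.1100 + 0.3067·120.1600] = 88.0643; exercise value = 103.6000 > continuation, so V_dd = 103.6000 (exercise)
Node u (S = 155.2): continuation = 1/1.12·[0.6933·5.2701 + 0.3067·51.8500] = 17.4595; exercise value = 0.0000 ≤ continuation, so V_u = 17.4595
Node d (S = 69): continuation = 1/1.12·[0.6933·51.8500 + 0.3067·103.6000] = 60.4643; exercise value = 76.0000 > continuation, so V_d = 76.0000 (exercise)
Node 0 (S = 115): continuation = 1/1.12·[0.6933·17.4595 + 0.3067·76.0000] = 31.6178; exercise value = 30.0000 ≤ continuation, so V_0 = 31.6178

$31.62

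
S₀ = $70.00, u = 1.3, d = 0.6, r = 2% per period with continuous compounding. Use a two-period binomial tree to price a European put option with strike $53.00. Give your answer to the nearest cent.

$4.27

Risk-neutral probability p = (e^0.02 − 0.6)/(1.3 − 0.6) = 0.4202/0.7000 = 0.6003
Terminal stock prices: S_uu = 118.3, S_ud = 54.6, S_dd = 25.2
Terminal payoffs (K − S): max(-65.3, 0) = 0, max(-1.6, 0) = 0, max(27.8, 0) = 27.8
Node u (S = 91): V_u = e^(−0.02)·[0.6003·0.0000 + 0.3997·0.0000] = 0.0000
Node d (S = 42): V_d = e^(−0.02)·[0.6003·0.0000 + 0.3997·27.8000] = 10.8920
Node 0 (S = 70): V_0 = e^(−0.02)·[0.6003·0.0000 + 0.3997·10.8920] = 4.2674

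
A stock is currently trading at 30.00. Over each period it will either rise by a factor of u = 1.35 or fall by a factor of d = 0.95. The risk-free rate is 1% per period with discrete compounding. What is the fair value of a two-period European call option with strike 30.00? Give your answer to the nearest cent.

Risk-neutral probability p = (1 + 0.01 − 0.95)/(1.35 − 0.95) = 0.0600/0.4000 = 0.1500
Terminal stock prices: S_uu = 54.68, S_ud = 38.48, S_dd = 27.07
Terminal payoffs (S − K): max(24.68, 0) = 24.68, max(8.475, 0) = 8.475, max(-2.925, 0) = 0
Node u (S = 40.5): V_u = 1/1.01·[0.1500·24.6750 + 0.8500·8.4750] = 10.7970
Node d (S = 28.5): V_d = 1/1.01·[0.1500·8.4750 + 0.8500·0.0000] = 1.2587
Node 0 (S = 30): V_0 = 1/1.01·[0.1500·10.7970 + 0.8500·1.2587] = 2.6628

2.66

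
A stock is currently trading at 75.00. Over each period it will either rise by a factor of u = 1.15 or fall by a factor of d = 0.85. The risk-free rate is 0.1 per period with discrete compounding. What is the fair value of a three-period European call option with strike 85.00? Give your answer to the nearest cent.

12.64

Risk-neutral probability p = (1 + 0.1 − 0.85)/(1.15 − 0.85) = 0.2500/0.3000 = 0.8333
Terminal stock prices: S_uuu = 114.1, S_uud = 84.31, S_udd = 62.32, S_ddd = 46.06
Terminal payoffs (S − K): max(29.07, 0) = 29.07, max(-0.6906, 0) = 0, max(-22.68, 0) = 0, max(-38.94, 0) = 0
Node uu (S = 99.19): V_uu = 1/1.1·[0.8333·29.0656 + 0.1667·0.0000] = 22.0194
Node ud (S = 73.31): V_ud = 1/1.1·[0.8333·0.0000 + 0.1667·0.0000] = 0.0000
Node dd (S = 54.19): V_dd = 1/1.1·[0.8333·0.0000 + 0.1667·0.0000] = 0.0000
Node u (S = 86.25): V_u = 1/1.1·[0.8333·22.0194 + 0.1667·0.0000] = 16.6814
Node d (S = 63.75): V_d = 1/1.1·[0.8333·0.0000 + 0.1667·0.0000] = 0.0000
Node 0 (S = 75): V_0 = 1/1.1·[0.8333·16.6814 + 0.1667·0.0000] = 12.6374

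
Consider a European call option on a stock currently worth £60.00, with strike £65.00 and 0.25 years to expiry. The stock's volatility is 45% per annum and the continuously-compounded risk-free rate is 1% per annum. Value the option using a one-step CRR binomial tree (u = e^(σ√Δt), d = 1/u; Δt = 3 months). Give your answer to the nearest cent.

£4.55

CRR parameters: u = e^(σ√Δt) = e^(0.45·√0.25) = 1.2523, d = 1/u = 0.7985
Per-period rate: rΔt = 0.01·0.25 = 0.0025, so R = e^0.0025 = 1.0025
Risk-neutral probability p = (e^0.0025 − 0.7985)/(1.2523 − 0.7985) = 0.2040/0.4538 = 0.4495
Terminal stock prices: S_u = 75.14, S_d = 47.91
Terminal payoffs (S − K): max(10.14, 0) = 10.14, max(-17.09, 0) = 0
Node 0 (S = 60): V_0 = e^(−0.0025)·[0.4495·10.1394 + 0.5505·0.0000] = 4.5463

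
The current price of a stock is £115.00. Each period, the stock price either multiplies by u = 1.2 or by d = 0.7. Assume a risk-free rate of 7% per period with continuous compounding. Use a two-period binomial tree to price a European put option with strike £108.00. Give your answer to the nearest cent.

Risk-neutral probability p = (e^0.07 − 0.7)/(1.2 − 0.7) = 0.3725/0.5000 = 0.7450
Terminal stock prices: S_uu = 165.6, S_ud = 96.6, S_dd = 56.35
Terminal payoffs (K − S): max(-57.6, 0) = 0, max(11.4, 0) = 11.4, max(51.65, 0) = 51.65
Node u (S = 138): V_u = e^(−0.07)·[0.7450·0.0000 + 0.2550·11.4000] = 2.7103
Node d (S = 80.5): V_d = e^(−0.07)·[0.7450·11.4000 + 0.2550·51.6500] = 20.1985
Node 0 (S = 115): V_0 = e^(−0.07)·[0.7450·2.7103 + 0.2550·20.1985] = 6.6848

£6.68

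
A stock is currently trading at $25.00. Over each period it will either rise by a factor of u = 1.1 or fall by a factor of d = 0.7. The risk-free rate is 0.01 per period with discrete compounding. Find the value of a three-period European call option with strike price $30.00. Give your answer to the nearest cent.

Risk-neutral probability p = (1 + 0.01 − 0.7)/(1.1 − 0.7) = 0.3100/0.4000 = 0.7750
Terminal stock prices: S_uuu = 33.28, S_uud = 21.18, S_udd = 13.47, S_ddd = 8.575
Terminal payoffs (S − K): max(3.275, 0) = 3.275, max(-8.825, 0) = 0, max(-16.52, 0) = 0, max(-21.43, 0) = 0
Node uu (S = 30.25): V_uu = 1/1.01·[0.7750·3.2750 + 0.2250·0.0000] = 2.5130
Node ud (S = 19.25): V_ud = 1/1.01·[0.7750·0.0000 + 0.2250·0.0000] = 0.0000
Node dd (S = 12.25): V_dd = 1/1.01·[0.7750·0.0000 + 0.2250·0.0000] = 0.0000
Node u (S = 27.5): V_u = 1/1.01·[0.7750·2.5130 + 0.2250·0.0000] = 1.9283
Node d (S = 17.5): V_d = 1/1.01·[0.7750·0.0000 + 0.2250·0.0000] = 0.0000
Node 0 (S = 25): V_0 = 1/1.01·[0.7750·1.9283 + 0.2250·0.0000] = 1.4796

$1.48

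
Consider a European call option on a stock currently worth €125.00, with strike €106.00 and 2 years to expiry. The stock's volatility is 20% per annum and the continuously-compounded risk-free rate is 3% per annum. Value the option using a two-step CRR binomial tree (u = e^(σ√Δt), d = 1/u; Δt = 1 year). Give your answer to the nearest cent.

CRR parameters: u = e^(σ√Δt) = e^(0.2·√1) = 1.2214, d = 1/u = 0.8187
Per-period rate: rΔt = 0.03·1 = 0.03, so R = e^0.03 = 1.0305
Risk-neutral probability p = (e^0.03 − 0.8187)/(1.2214 − 0.8187) = 0.2117/0.4027 = 0.5258
Terminal stock prices: S_uu = 186.5, S_ud = 125, S_dd = 83.79
Terminal payoffs (S − K): max(80.48, 0) = 80.48, max(19, 0) = 19, max(-22.21, 0) = 0
Node u (S = 152.7): V_u = e^(−0.03)·[0.5258·80.4781 + 0.4742·19.0000] = 49.8081
Node d (S = 102.3): V_d = e^(−0.03)·[0.5258·19.0000 + 0.4742·0.0000] = 9.6949
Node 0 (S = 125): V_0 = e^(−0.03)·[0.5258·49.8081 + 0.4742·9.6949] = 29.8764

€29.88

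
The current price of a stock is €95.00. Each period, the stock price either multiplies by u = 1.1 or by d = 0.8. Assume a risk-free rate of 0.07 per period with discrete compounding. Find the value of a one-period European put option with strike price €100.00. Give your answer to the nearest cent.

Risk-neutral probability p = (1 + 0.07 − 0.8)/(1.1 − 0.8) = 0.2700/0.3000 = 0.9000
Terminal stock prices: S_u = 104.5, S_d = 76
Terminal payoffs (K − S): max(-4.5, 0) = 0, max(24, 0) = 24
Node 0 (S = 95): V_0 = 1/1.07·[0.9000·0.0000 + 0.1000·24.0000] = 2.2430

€2.24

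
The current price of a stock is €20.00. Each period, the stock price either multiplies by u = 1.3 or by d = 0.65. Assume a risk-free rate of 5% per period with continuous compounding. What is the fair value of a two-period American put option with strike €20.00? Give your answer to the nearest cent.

€3.21

Risk-neutral probability p = (e^0.05 − 0.65)/(1.3 − 0.65) = 0.4013/0.6500 = 0.6173
Terminal stock prices: S_uu = 33.8, S_ud = 16.9, S_dd = 8.45
Terminal payoffs (K − S): max(-13.8, 0) = 0, max(3.1, 0) = 3.1, max(11.55, 0) = 11.55
Node u (S = 26): continuation = e^(−0.05)·[0.6173·0.0000 + 0.3827·3.1000] = 1.1284; exercise value = 0.0000 ≤ continuation, so V_u = 1.1284
Node d (S = 13): continuation = e^(−0.05)·[0.6173·3.1000 + 0.3827·11.5500] = 6.0246; exercise value = 7.0000 > continuation, so V_d = 7.0000 (exercise)
Node 0 (S = 20): continuation = e^(−0.05)·[0.6173·1.1284 + 0.3827·7.0000] = 3.2106; exercise value = 0.0000 ≤ continuation, so V_0 = 3.2106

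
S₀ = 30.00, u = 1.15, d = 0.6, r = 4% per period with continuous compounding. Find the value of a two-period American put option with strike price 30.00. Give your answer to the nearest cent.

Risk-neutral probability p = (e^0.04 − 0.6)/(1.15 − 0.6) = 0.4408/0.5500 = 0.8015
Terminal stock prices: S_uu = 39.67, S_ud = 20.7, S_dd = 10.8
Terminal payoffs (K − S): max(-9.675, 0) = 0, max(9.3, 0) = 9.3, max(19.2, 0) = 19.2
Node u (S = 34.5): continuation = e^(−0.04)·[0.8015·0.0000 + 0.1985·9.3000] = 1.7739; exercise value = 0.0000 ≤ continuation, so V_u = 1.7739
Node d (S = 18): continuation = e^(−0.04)·[0.8015·9.3000 + 0.1985·19.2000] = 10.8237; exercise value = 12.0000 > continuation, so V_d = 12.0000 (exercise)
Node 0 (S = 30): continuation = e^(−0.04)·[0.8015·1.7739 + 0.1985·12.0000] = 3.6549; exercise value = 0.0000 ≤ continuation, so V_0 = 3.6549

3.65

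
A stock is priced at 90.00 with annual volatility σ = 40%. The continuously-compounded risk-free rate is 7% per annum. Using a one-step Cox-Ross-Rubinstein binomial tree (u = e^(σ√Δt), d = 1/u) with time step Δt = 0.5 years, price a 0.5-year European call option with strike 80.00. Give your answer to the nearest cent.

CRR parameters: u = e^(σ√Δt) = e^(0.4·√0.5) = 1.3269, d = 1/u = 0.7536
Per-period rate: rΔt = 0.07·0.5 = 0.035, so R = e^0.035 = 1.0356
Risk-neutral probability p = (e^0.035 − 0.7536)/(1.3269 − 0.7536) = 0.2820/0.5733 = 0.4919
Terminal stock prices: S_u = 119.4, S_d = 67.83
Terminal payoffs (S − K): max(39.42, 0) = 39.42, max(-12.17, 0) = 0
Node 0 (S = 90): V_0 = e^(−0.035)·[0.4919·39.4207 + 0.5081·0.0000] = 18.7238

18.72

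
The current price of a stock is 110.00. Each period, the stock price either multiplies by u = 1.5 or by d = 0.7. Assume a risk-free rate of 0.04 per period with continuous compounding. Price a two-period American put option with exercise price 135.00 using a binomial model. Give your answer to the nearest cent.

Risk-neutral probability p = (e^0.04 − 0.7)/(1.5 − 0.7) = 0.3408/0.8000 = 0.4260
Terminal stock prices: S_uu = 247.5, S_ud = 115.5, S_dd = 53.9
Terminal payoffs (K − S): max(-112.5, 0) = 0, max(19.5, 0) = 19.5, max(81.1, 0) = 81.1
Node u (S = 165): continuation = e^(−0.04)·[0.4260·0.0000 + 0.5740·19.5000] = 10.7539; exercise value = 0.0000 ≤ continuation, so V_u = 10.7539
Node d (S = 77): continuation = e^(−0.04)·[0.4260·19.5000 + 0.5740·81.1000] = 52.7066; exercise value = 58.0000 > continuation, so V_d = 58.0000 (exercise)
Node 0 (S = 110): continuation = e^(−0.04)·[0.4260·10.7539 + 0.5740·58.0000] = 36.3875; exercise value = 25.0000 ≤ continuation, so V_0 = 36.3875

36.39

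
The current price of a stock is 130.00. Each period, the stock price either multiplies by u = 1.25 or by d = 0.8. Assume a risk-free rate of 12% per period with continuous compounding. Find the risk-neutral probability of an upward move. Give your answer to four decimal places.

Risk-neutral probability p = (e^0.12 − 0.8)/(1.25 − 0.8) = 0.3275/0.4500 = 0.7278

p = 0.7278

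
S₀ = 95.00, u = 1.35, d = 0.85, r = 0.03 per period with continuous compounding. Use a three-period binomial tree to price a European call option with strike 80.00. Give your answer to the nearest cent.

27.05

Risk-neutral probability p = (e^0.03 − 0.85)/(1.35 − 0.85) = 0.1805/0.5000 = 0.3609
Terminal stock prices: S_uuu = 233.7, S_uud = 147.2, S_udd = 92.66, S_ddd = 58.34
Terminal payoffs (S − K): max(153.7, 0) = 153.7, max(67.17, 0) = 67.17, max(12.66, 0) = 12.66, max(-21.66, 0) = 0
Node uu (S = 173.1): V_uu = e^(−0.03)·[0.3609·153.7356 + 0.6391·67.1669] = 95.5019
Node ud (S = 109): V_ud = e^(−0.03)·[0.3609·67.1669 + 0.6391·12.6606] = 31.3769
Node dd (S = 68.64): V_dd = e^(−0.03)·[0.3609·12.6606 + 0.6391·0.0000] = 4.4343
Node u (S = 128.2): V_u = e^(−0.03)·[0.3609·95.5019 + 0.6391·31.3769] = 52.9088
Node d (S = 80.75): V_d = e^(−0.03)·[0.3609·31.3769 + 0.6391·4.4343] = 13.7397
Node 0 (S = 95): V_0 = e^(−0.03)·[0.3609·52.9088 + 0.6391·13.7397] = 27.0523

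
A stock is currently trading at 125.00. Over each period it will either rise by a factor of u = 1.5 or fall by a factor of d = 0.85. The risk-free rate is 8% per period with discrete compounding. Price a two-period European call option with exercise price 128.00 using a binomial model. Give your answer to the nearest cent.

Risk-neutral probability p = (1 + 0.08 − 0.85)/(1.5 − 0.85) = 0.2300/0.6500 = 0.3538
Terminal stock prices: S_uu = 281.2, S_ud = 159.4, S_dd = 90.31
Terminal payoffs (S − K): max(153.2, 0) = 153.2, max(31.38, 0) = 31.38, max(-37.69, 0) = 0
Node u (S = 187.5): V_u = 1/1.08·[0.3538·153.2500 + 0.6462·31.3750] = 68.9815
Node d (S = 106.2): V_d = 1/1.08·[0.3538·31.3750 + 0.6462·0.0000] = 10.2796
Node 0 (S = 125): V_0 = 1/1.08·[0.3538·68.9815 + 0.6462·10.2796] = 28.7509

28.75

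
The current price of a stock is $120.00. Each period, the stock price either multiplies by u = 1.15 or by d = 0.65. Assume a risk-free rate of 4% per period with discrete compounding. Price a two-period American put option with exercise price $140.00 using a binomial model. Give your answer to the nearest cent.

Risk-neutral probability p = (1 + 0.04 − 0.65)/(1.15 − 0.65) = 0.3900/0.5000 = 0.7800
Terminal stock prices: S_uu = 158.7, S_ud = 89.7, S_dd = 50.7
Terminal payoffs (K − S): max(-18.7, 0) = 0, max(50.3, 0) = 50.3, max(89.3, 0) = 89.3
Node u (S = 138): continuation = 1/1.04·[0.7800·0.0000 + 0.2200·50.3000] = 10.6404; exercise value = 2.0000 ≤ continuation, so V_u = 10.6404
Node d (S = 78): continuation = 1/1.04·[0.7800·50.3000 + 0.2200·89.3000] = 56.6154; exercise value = 62.0000 > continuation, so V_d = 62.0000 (exercise)
Node 0 (S = 120): continuation = 1/1.04·[0.7800·10.6404 + 0.2200·62.0000] = 21.0957; exercise value = 20.0000 ≤ continuation, so V_0 = 21.0957

$21.10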